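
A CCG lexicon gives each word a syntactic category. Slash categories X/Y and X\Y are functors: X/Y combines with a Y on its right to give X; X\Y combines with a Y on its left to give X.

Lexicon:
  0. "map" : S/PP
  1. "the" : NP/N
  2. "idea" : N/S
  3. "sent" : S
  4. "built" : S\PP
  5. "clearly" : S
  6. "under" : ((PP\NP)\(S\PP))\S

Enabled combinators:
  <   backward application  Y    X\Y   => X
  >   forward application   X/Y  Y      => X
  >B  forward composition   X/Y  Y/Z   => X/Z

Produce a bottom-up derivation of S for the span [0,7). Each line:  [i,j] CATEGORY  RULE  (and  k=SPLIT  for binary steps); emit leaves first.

[0,1] S/PP  lex  "map"
[1,2] NP/N  lex  "the"
[2,3] N/S  lex  "idea"
[3,4] S  lex  "sent"
[2,4] N  >  k=3
[1,4] NP  >  k=2
[4,5] S\PP  lex  "built"
[5,6] S  lex  "clearly"
[6,7] ((PP\NP)\(S\PP))\S  lex  "under"
[5,7] (PP\NP)\(S\PP)  <  k=6
[4,7] PP\NP  <  k=5
[1,7] PP  <  k=4
[0,7] S  >  k=1

[0,7] S   >
  [0,1] "map" : S/PP
  [1,7] PP   <
    [1,4] NP   >
      [1,2] "the" : NP/N
      [2,4] N   >
        [2,3] "idea" : N/S
        [3,4] "sent" : S
    [4,7] PP\NP   <
      [4,5] "built" : S\PP
      [5,7] (PP\NP)\(S\PP)   <
        [5,6] "clearly" : S
        [6,7] "under" : ((PP\NP)\(S\PP))\S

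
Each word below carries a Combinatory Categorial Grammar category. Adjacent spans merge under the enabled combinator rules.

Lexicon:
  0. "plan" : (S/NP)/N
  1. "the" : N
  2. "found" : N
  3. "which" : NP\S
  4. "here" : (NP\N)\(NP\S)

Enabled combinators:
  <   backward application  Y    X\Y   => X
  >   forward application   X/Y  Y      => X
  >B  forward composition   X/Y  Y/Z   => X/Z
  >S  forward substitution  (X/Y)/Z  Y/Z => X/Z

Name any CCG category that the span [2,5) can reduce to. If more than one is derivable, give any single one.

NP

[0,5] S   >
  [0,2] S/NP   >
    [0,1] "plan" : (S/NP)/N
    [1,2] "the" : N
  [2,5] NP   <
    [2,3] "found" : N
    [3,5] NP\N   <
      [3,4] "which" : NP\S
      [4,5] "here" : (NP\N)\(NP\S)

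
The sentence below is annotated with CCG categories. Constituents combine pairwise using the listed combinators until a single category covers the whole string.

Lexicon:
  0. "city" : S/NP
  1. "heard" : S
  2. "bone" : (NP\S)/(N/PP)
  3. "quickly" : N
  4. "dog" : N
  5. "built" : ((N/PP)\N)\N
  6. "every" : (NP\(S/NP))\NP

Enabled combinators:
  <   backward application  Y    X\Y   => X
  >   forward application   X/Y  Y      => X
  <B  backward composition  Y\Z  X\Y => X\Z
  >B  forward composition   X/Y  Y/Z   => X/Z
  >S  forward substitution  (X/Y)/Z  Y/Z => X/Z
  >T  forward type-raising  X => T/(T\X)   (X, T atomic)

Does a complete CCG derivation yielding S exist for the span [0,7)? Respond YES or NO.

S/NP S (NP\S)/(N/PP) N N ((N/PP)\N)\N (NP\(S/NP))\NP
CKY chart[0,7] = {N/(N\NP), NP, NP/(NP\NP), PP/(PP\NP), S/(S\NP)}; S ∉ chart

NO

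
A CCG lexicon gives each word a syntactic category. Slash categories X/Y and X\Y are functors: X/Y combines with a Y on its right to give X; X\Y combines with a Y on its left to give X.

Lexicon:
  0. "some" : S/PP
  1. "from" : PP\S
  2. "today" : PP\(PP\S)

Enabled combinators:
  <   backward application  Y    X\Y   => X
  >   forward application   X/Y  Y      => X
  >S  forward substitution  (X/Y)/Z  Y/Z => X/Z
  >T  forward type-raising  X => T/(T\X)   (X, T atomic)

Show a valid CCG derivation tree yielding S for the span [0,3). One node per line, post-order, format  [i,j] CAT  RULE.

[0,3] S   >
  [0,1] "some" : S/PP
  [1,3] PP   <
    [1,2] "from" : PP\S
    [2,3] "today" : PP\(PP\S)

[0,1] S/PP  lex  "some"
[1,2] PP\S  lex  "from"
[2,3] PP\(PP\S)  lex  "today"
[1,3] PP  <  k=2
[0,3] S  >  k=1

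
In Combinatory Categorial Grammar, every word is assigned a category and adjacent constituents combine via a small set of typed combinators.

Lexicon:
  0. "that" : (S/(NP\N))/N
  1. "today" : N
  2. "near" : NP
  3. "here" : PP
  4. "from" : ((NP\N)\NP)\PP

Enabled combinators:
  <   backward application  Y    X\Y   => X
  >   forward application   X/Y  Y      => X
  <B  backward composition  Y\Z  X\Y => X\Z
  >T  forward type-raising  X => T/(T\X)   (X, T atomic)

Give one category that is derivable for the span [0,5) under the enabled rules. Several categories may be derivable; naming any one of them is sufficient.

[0,5] S   >
  [0,2] S/(NP\N)   >
    [0,1] "that" : (S/(NP\N))/N
    [1,2] "today" : N
  [2,5] NP\N   <
    [2,3] "near" : NP
    [3,5] (NP\N)\NP   <
      [3,4] "here" : PP
      [4,5] "from" : ((NP\N)\NP)\PP

S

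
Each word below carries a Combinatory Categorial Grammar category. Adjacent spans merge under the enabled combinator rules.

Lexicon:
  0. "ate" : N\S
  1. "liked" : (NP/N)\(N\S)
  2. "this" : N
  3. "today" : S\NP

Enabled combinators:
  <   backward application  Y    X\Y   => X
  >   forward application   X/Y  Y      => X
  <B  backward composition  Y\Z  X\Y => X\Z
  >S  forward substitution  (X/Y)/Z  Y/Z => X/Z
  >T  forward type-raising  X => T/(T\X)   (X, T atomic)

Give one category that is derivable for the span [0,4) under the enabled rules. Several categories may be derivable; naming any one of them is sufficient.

[0,4] S   <
  [0,3] NP   >
    [0,2] NP/N   <
      [0,1] "ate" : N\S
      [1,2] "liked" : (NP/N)\(N\S)
    [2,3] "this" : N
  [3,4] "today" : S\NP

S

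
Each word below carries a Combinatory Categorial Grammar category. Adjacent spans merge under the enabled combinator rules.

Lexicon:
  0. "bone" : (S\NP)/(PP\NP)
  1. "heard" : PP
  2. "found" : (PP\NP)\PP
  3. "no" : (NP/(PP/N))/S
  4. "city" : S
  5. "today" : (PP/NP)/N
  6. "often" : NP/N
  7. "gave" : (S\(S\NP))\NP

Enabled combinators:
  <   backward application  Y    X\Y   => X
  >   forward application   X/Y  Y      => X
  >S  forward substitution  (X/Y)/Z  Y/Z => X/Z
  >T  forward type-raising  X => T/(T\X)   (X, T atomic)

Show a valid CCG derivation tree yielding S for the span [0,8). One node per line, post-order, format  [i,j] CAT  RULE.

[0,1] (S\NP)/(PP\NP)  lex  "bone"
[1,2] PP  lex  "heard"
[2,3] (PP\NP)\PP  lex  "found"
[1,3] PP\NP  <  k=2
[0,3] S\NP  >  k=1
[3,4] (NP/(PP/N))/S  lex  "no"
[4,5] S  lex  "city"
[3,5] NP/(PP/N)  >  k=4
[5,6] (PP/NP)/N  lex  "today"
[6,7] NP/N  lex  "often"
[5,7] PP/N  >S  k=6
[3,7] NP  >  k=5
[7,8] (S\(S\NP))\NP  lex  "gave"
[3,8] S\(S\NP)  <  k=7
[0,8] S  <  k=3

[0,8] S   <
  [0,3] S\NP   >
    [0,1] "bone" : (S\NP)/(PP\NP)
    [1,3] PP\NP   <
      [1,2] "heard" : PP
      [2,3] "found" : (PP\NP)\PP
  [3,8] S\(S\NP)   <
    [3,7] NP   >
      [3,5] NP/(PP/N)   >
        [3,4] "no" : (NP/(PP/N))/S
        [4,5] "city" : S
      [5,7] PP/N   >S
        [5,6] "today" : (PP/NP)/N
        [6,7] "often" : NP/N
    [7,8] "gave" : (S\(S\NP))\NP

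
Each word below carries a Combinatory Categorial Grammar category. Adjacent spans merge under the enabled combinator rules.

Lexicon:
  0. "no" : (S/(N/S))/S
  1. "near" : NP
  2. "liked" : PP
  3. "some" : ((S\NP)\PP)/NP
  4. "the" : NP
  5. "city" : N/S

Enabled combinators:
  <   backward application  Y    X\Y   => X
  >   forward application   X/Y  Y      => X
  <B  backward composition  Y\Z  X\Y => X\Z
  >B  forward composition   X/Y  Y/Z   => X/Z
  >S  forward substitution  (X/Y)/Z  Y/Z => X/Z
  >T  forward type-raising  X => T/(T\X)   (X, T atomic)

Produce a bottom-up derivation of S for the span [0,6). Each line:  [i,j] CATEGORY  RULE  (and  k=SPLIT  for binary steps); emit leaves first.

[0,1] (S/(N/S))/S  lex  "no"
[1,2] NP  lex  "near"
[1,2] S/(S\NP)  >T
[2,3] PP  lex  "liked"
[3,4] ((S\NP)\PP)/NP  lex  "some"
[4,5] NP  lex  "the"
[3,5] (S\NP)\PP  >  k=4
[2,5] S\NP  <  k=3
[1,5] S  >  k=2
[0,5] S/(N/S)  >  k=1
[5,6] N/S  lex  "city"
[0,6] S  >  k=5

[0,6] S   >
  [0,5] S/(N/S)   >
    [0,1] "no" : (S/(N/S))/S
    [1,5] S   >
      [1,2] S/(S\NP)   >T
        [1,2] "near" : NP
      [2,5] S\NP   <
        [2,3] "liked" : PP
        [3,5] (S\NP)\PP   >
          [3,4] "some" : ((S\NP)\PP)/NP
          [4,5] "the" : NP
  [5,6] "city" : N/S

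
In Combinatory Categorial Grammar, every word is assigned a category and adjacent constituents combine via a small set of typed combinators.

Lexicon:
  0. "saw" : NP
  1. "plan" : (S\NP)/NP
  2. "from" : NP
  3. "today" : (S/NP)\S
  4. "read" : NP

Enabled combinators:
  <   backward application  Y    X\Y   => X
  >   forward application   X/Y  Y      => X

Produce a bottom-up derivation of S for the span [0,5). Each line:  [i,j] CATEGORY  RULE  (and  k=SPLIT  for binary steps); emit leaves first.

[0,5] S   >
  [0,4] S/NP   <
    [0,3] S   <
      [0,1] "saw" : NP
      [1,3] S\NP   >
        [1,2] "plan" : (S\NP)/NP
        [2,3] "from" : NP
    [3,4] "today" : (S/NP)\S
  [4,5] "read" : NP

[0,1] NP  lex  "saw"
[1,2] (S\NP)/NP  lex  "plan"
[2,3] NP  lex  "from"
[1,3] S\NP  >  k=2
[0,3] S  <  k=1
[3,4] (S/NP)\S  lex  "today"
[0,4] S/NP  <  k=3
[4,5] NP  lex  "read"
[0,5] S  >  k=4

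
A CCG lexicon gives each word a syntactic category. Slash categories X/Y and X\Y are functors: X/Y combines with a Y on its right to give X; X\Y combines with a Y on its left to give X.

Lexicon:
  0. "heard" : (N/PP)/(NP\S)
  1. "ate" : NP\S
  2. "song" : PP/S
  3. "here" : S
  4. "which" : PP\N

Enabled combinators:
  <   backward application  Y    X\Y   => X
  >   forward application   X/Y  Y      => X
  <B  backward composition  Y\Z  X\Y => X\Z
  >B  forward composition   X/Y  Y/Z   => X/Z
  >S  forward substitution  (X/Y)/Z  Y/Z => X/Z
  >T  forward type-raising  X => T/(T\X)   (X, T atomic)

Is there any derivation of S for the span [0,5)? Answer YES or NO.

(N/PP)/(NP\S) NP\S PP/S S PP\N
CKY chart[0,5] = {N/(N\PP), NP/(NP\PP), PP, PP/(PP\PP), S/(S\PP)}; S ∉ chart

NO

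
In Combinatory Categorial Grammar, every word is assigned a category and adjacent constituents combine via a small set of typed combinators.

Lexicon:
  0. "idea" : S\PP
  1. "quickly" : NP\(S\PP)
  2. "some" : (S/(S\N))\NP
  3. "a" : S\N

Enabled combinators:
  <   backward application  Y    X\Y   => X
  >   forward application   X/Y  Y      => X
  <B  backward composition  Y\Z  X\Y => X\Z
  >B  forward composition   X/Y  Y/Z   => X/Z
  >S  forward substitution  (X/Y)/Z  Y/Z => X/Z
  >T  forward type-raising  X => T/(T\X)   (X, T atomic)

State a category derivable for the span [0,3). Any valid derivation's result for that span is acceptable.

S/(S\N)

[0,4] S   >
  [0,3] S/(S\N)   <
    [0,2] NP   <
      [0,1] "idea" : S\PP
      [1,2] "quickly" : NP\(S\PP)
    [2,3] "some" : (S/(S\N))\NP
  [3,4] "a" : S\N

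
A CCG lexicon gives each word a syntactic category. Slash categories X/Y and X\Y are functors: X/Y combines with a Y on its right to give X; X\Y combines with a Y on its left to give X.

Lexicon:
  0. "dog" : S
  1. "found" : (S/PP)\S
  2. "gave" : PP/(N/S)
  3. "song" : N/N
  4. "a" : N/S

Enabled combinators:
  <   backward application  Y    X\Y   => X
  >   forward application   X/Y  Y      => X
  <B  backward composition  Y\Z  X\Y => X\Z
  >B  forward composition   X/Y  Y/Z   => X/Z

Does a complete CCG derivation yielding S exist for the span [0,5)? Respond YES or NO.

YES

[0,5] S   >
  [0,2] S/PP   <
    [0,1] "dog" : S
    [1,2] "found" : (S/PP)\S
  [2,5] PP   >
    [2,3] "gave" : PP/(N/S)
    [3,5] N/S   >B
      [3,4] "song" : N/N
      [4,5] "a" : N/S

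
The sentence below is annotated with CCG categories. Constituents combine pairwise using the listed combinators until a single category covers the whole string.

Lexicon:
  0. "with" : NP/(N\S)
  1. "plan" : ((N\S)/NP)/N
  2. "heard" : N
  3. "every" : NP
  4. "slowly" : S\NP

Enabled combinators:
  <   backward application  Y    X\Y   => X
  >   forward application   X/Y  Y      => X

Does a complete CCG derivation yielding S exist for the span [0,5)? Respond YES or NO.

YES

[0,5] S   <
  [0,4] NP   >
    [0,1] "with" : NP/(N\S)
    [1,4] N\S   >
      [1,3] (N\S)/NP   >
        [1,2] "plan" : ((N\S)/NP)/N
        [2,3] "heard" : N
      [3,4] "every" : NP
  [4,5] "slowly" : S\NP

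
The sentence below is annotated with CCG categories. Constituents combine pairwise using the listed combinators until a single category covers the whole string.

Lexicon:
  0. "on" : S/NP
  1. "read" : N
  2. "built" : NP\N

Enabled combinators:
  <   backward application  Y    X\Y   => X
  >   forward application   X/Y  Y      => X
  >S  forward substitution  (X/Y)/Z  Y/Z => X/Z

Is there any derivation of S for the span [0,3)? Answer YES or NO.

YES

[0,3] S   >
  [0,1] "on" : S/NP
  [1,3] NP   <
    [1,2] "read" : N
    [2,3] "built" : NP\N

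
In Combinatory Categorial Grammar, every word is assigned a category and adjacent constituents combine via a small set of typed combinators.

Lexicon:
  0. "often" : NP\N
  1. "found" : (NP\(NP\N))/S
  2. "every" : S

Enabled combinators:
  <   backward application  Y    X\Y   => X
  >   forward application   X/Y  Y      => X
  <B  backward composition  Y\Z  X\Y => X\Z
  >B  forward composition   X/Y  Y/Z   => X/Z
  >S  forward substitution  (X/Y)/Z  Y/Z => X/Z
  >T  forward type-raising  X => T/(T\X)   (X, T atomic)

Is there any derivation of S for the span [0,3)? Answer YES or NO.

NP\N (NP\(NP\N))/S S
CKY chart[0,3] = {N/(N\NP), NP, NP/(NP\NP), PP/(PP\NP), S/(S\NP)}; S ∉ chart

NO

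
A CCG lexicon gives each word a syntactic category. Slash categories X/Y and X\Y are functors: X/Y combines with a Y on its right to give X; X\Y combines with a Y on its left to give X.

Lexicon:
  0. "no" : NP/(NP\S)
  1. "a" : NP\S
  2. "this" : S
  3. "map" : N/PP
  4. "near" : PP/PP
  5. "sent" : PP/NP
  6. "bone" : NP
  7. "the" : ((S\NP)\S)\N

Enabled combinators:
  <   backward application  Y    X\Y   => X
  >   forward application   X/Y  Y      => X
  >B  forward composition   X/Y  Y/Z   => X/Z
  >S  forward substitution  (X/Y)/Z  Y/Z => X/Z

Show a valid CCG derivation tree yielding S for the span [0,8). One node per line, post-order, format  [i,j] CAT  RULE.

[0,1] NP/(NP\S)  lex  "no"
[1,2] NP\S  lex  "a"
[0,2] NP  >  k=1
[2,3] S  lex  "this"
[3,4] N/PP  lex  "map"
[4,5] PP/PP  lex  "near"
[3,5] N/PP  >B  k=4
[5,6] PP/NP  lex  "sent"
[6,7] NP  lex  "bone"
[5,7] PP  >  k=6
[3,7] N  >  k=5
[7,8] ((S\NP)\S)\N  lex  "the"
[3,8] (S\NP)\S  <  k=7
[2,8] S\NP  <  k=3
[0,8] S  <  k=2

[0,8] S   <
  [0,2] NP   >
    [0,1] "no" : NP/(NP\S)
    [1,2] "a" : NP\S
  [2,8] S\NP   <
    [2,3] "this" : S
    [3,8] (S\NP)\S   <
      [3,7] N   >
        [3,5] N/PP   >B
          [3,4] "map" : N/PP
          [4,5] "near" : PP/PP
        [5,7] PP   >
          [5,6] "sent" : PP/NP
          [6,7] "bone" : NP
      [7,8] "the" : ((S\NP)\S)\N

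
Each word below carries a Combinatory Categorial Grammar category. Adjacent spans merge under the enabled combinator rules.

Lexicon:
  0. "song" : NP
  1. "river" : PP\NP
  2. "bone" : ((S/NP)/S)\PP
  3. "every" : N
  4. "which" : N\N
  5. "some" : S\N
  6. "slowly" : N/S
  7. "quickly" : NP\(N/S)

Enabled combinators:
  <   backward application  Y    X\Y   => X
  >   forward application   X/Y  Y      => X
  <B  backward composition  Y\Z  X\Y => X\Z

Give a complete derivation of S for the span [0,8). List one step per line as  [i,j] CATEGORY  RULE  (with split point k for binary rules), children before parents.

[0,8] S   >
  [0,6] S/NP   >
    [0,3] (S/NP)/S   <
      [0,2] PP   <
        [0,1] "song" : NP
        [1,2] "river" : PP\NP
      [2,3] "bone" : ((S/NP)/S)\PP
    [3,6] S   <
      [3,4] "every" : N
      [4,6] S\N   <B
        [4,5] "which" : N\N
        [5,6] "some" : S\N
  [6,8] NP   <
    [6,7] "slowly" : N/S
    [7,8] "quickly" : NP\(N/S)

[0,1] NP  lex  "song"
[1,2] PP\NP  lex  "river"
[0,2] PP  <  k=1
[2,3] ((S/NP)/S)\PP  lex  "bone"
[0,3] (S/NP)/S  <  k=2
[3,4] N  lex  "every"
[4,5] N\N  lex  "which"
[5,6] S\N  lex  "some"
[4,6] S\N  <B  k=5
[3,6] S  <  k=4
[0,6] S/NP  >  k=3
[6,7] N/S  lex  "slowly"
[7,8] NP\(N/S)  lex  "quickly"
[6,8] NP  <  k=7
[0,8] S  >  k=6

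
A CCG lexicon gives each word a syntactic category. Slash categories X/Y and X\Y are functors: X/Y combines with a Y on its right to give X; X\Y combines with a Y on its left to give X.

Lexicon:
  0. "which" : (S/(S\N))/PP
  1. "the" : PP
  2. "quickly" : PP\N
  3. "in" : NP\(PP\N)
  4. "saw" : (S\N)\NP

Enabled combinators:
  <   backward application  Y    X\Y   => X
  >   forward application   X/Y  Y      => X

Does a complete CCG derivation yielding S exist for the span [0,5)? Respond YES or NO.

[0,5] S   >
  [0,2] S/(S\N)   >
    [0,1] "which" : (S/(S\N))/PP
    [1,2] "the" : PP
  [2,5] S\N   <
    [2,4] NP   <
      [2,3] "quickly" : PP\N
      [3,4] "in" : NP\(PP\N)
    [4,5] "saw" : (S\N)\NP

YES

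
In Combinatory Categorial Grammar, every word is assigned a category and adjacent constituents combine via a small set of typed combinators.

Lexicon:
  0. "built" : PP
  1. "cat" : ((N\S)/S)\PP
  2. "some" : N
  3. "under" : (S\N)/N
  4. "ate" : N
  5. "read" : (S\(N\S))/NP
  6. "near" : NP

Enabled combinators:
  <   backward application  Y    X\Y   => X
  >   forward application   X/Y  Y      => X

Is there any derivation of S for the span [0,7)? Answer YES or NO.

[0,7] S   <
  [0,5] N\S   >
    [0,2] (N\S)/S   <
      [0,1] "built" : PP
      [1,2] "cat" : ((N\S)/S)\PP
    [2,5] S   <
      [2,3] "some" : N
      [3,5] S\N   >
        [3,4] "under" : (S\N)/N
        [4,5] "ate" : N
  [5,7] S\(N\S)   >
    [5,6] "read" : (S\(N\S))/NP
    [6,7] "near" : NP

YES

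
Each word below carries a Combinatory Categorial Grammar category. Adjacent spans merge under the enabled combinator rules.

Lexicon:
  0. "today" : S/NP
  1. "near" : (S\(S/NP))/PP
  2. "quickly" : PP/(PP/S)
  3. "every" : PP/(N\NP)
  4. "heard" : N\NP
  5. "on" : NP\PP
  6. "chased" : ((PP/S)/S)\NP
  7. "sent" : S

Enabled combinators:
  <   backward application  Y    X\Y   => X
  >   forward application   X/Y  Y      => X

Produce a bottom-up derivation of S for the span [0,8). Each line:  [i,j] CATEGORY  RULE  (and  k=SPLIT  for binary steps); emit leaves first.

[0,1] S/NP  lex  "today"
[1,2] (S\(S/NP))/PP  lex  "near"
[2,3] PP/(PP/S)  lex  "quickly"
[3,4] PP/(N\NP)  lex  "every"
[4,5] N\NP  lex  "heard"
[3,5] PP  >  k=4
[5,6] NP\PP  lex  "on"
[3,6] NP  <  k=5
[6,7] ((PP/S)/S)\NP  lex  "chased"
[3,7] (PP/S)/S  <  k=6
[7,8] S  lex  "sent"
[3,8] PP/S  >  k=7
[2,8] PP  >  k=3
[1,8] S\(S/NP)  >  k=2
[0,8] S  <  k=1

[0,8] S   <
  [0,1] "today" : S/NP
  [1,8] S\(S/NP)   >
    [1,2] "near" : (S\(S/NP))/PP
    [2,8] PP   >
      [2,3] "quickly" : PP/(PP/S)
      [3,8] PP/S   >
        [3,7] (PP/S)/S   <
          [3,6] NP   <
            [3,5] PP   >
              [3,4] "every" : PP/(N\NP)
              [4,5] "heard" : N\NP
            [5,6] "on" : NP\PP
          [6,7] "chased" : ((PP/S)/S)\NP
        [7,8] "sent" : S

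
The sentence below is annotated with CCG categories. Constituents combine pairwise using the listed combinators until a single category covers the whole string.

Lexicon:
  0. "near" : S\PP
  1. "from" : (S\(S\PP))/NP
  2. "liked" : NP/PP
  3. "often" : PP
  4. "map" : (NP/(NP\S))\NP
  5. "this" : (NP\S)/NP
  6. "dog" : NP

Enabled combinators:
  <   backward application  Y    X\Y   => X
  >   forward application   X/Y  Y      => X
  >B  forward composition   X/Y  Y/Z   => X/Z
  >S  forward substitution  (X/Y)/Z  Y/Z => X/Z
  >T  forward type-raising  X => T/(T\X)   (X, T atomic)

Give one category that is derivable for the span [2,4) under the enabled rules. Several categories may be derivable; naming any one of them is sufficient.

[0,7] S   <
  [0,1] "near" : S\PP
  [1,7] S\(S\PP)   >
    [1,2] "from" : (S\(S\PP))/NP
    [2,7] NP   >
      [2,5] NP/(NP\S)   <
        [2,4] NP   >
          [2,3] "liked" : NP/PP
          [3,4] "often" : PP
        [4,5] "map" : (NP/(NP\S))\NP
      [5,7] NP\S   >
        [5,6] "this" : (NP\S)/NP
        [6,7] "dog" : NP

NP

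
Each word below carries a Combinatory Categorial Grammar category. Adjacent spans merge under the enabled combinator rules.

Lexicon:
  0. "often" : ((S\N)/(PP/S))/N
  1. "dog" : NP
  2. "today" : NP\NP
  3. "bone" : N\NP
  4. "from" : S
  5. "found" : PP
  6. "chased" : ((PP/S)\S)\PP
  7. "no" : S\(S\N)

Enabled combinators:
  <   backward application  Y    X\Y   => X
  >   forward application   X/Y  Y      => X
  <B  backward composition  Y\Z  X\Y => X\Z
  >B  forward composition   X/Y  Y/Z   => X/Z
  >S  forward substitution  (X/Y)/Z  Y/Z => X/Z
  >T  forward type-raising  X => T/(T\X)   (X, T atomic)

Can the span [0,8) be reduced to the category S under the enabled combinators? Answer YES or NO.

[0,8] S   <
  [0,7] S\N   >
    [0,4] (S\N)/(PP/S)   >
      [0,1] "often" : ((S\N)/(PP/S))/N
      [1,4] N   <
        [1,2] "dog" : NP
        [2,4] N\NP   <B
          [2,3] "today" : NP\NP
          [3,4] "bone" : N\NP
    [4,7] PP/S   <
      [4,5] "from" : S
      [5,7] (PP/S)\S   <
        [5,6] "found" : PP
        [6,7] "chased" : ((PP/S)\S)\PP
  [7,8] "no" : S\(S\N)

YES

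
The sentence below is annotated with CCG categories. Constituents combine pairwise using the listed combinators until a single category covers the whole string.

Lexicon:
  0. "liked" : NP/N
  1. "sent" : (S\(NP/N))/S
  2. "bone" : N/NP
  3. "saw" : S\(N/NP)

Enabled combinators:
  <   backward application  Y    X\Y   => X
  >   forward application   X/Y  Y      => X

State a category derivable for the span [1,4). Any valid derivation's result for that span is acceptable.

[0,4] S   <
  [0,1] "liked" : NP/N
  [1,4] S\(NP/N)   >
    [1,2] "sent" : (S\(NP/N))/S
    [2,4] S   <
      [2,3] "bone" : N/NP
      [3,4] "saw" : S\(N/NP)

S\(NP/N)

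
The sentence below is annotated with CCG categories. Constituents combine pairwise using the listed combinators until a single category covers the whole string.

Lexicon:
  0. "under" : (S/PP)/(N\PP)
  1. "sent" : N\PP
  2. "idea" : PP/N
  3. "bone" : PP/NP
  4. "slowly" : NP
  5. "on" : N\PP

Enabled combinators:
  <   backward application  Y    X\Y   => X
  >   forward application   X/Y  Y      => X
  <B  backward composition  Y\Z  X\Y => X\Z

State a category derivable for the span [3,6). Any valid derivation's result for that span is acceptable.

[0,6] S   >
  [0,2] S/PP   >
    [0,1] "under" : (S/PP)/(N\PP)
    [1,2] "sent" : N\PP
  [2,6] PP   >
    [2,3] "idea" : PP/N
    [3,6] N   <
      [3,5] PP   >
        [3,4] "bone" : PP/NP
        [4,5] "slowly" : NP
      [5,6] "on" : N\PP

N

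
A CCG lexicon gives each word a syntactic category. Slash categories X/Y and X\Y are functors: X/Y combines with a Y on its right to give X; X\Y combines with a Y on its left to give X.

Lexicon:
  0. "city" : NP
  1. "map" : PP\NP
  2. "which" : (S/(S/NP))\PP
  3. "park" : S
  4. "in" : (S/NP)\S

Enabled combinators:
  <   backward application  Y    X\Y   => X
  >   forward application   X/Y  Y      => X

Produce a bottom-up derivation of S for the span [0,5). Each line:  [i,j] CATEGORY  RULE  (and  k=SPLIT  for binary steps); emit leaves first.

[0,5] S   >
  [0,3] S/(S/NP)   <
    [0,2] PP   <
      [0,1] "city" : NP
      [1,2] "map" : PP\NP
    [2,3] "which" : (S/(S/NP))\PP
  [3,5] S/NP   <
    [3,4] "park" : S
    [4,5] "in" : (S/NP)\S

[0,1] NP  lex  "city"
[1,2] PP\NP  lex  "map"
[0,2] PP  <  k=1
[2,3] (S/(S/NP))\PP  lex  "which"
[0,3] S/(S/NP)  <  k=2
[3,4] S  lex  "park"
[4,5] (S/NP)\S  lex  "in"
[3,5] S/NP  <  k=4
[0,5] S  >  k=3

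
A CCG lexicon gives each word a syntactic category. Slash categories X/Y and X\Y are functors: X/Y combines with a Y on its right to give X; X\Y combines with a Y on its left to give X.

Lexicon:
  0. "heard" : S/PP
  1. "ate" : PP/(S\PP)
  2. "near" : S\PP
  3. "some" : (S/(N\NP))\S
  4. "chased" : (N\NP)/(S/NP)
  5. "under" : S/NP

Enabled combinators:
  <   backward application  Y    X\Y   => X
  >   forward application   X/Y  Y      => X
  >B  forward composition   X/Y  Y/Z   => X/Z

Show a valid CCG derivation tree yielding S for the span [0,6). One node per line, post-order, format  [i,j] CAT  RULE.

[0,6] S   >
  [0,4] S/(N\NP)   <
    [0,3] S   >
      [0,1] "heard" : S/PP
      [1,3] PP   >
        [1,2] "ate" : PP/(S\PP)
        [2,3] "near" : S\PP
    [3,4] "some" : (S/(N\NP))\S
  [4,6] N\NP   >
    [4,5] "chased" : (N\NP)/(S/NP)
    [5,6] "under" : S/NP

[0,1] S/PP  lex  "heard"
[1,2] PP/(S\PP)  lex  "ate"
[2,3] S\PP  lex  "near"
[1,3] PP  >  k=2
[0,3] S  >  k=1
[3,4] (S/(N\NP))\S  lex  "some"
[0,4] S/(N\NP)  <  k=3
[4,5] (N\NP)/(S/NP)  lex  "chased"
[5,6] S/NP  lex  "under"
[4,6] N\NP  >  k=5
[0,6] S  >  k=4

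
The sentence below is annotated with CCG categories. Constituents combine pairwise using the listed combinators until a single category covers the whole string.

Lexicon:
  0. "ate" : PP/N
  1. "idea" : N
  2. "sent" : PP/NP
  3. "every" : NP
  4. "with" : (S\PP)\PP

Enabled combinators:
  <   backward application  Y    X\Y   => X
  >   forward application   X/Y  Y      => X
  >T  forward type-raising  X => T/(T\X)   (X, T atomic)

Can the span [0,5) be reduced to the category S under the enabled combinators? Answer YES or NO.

YES

[0,5] S   <
  [0,2] PP   >
    [0,1] "ate" : PP/N
    [1,2] "idea" : N
  [2,5] S\PP   <
    [2,4] PP   >
      [2,3] "sent" : PP/NP
      [3,4] "every" : NP
    [4,5] "with" : (S\PP)\PP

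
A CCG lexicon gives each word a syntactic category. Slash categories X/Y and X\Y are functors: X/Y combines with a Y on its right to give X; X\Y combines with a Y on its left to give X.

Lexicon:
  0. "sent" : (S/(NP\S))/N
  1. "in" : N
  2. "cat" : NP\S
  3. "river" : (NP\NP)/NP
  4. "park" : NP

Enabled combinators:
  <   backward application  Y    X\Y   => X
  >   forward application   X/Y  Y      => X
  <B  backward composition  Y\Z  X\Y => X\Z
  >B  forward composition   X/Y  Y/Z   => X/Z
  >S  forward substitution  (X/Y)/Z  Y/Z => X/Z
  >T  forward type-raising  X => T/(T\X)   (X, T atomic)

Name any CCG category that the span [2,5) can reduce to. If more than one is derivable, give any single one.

[0,5] S   >
  [0,2] S/(NP\S)   >
    [0,1] "sent" : (S/(NP\S))/N
    [1,2] "in" : N
  [2,5] NP\S   <B
    [2,3] "cat" : NP\S
    [3,5] NP\NP   >
      [3,4] "river" : (NP\NP)/NP
      [4,5] "park" : NP

NP\S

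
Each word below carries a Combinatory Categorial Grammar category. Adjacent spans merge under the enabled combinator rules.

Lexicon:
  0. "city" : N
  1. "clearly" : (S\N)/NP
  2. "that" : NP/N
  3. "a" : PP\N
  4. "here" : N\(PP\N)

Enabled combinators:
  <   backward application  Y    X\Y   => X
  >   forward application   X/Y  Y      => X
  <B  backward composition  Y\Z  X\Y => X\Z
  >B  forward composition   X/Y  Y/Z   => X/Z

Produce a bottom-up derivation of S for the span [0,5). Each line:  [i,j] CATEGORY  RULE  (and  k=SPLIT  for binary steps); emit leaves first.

[0,1] N  lex  "city"
[1,2] (S\N)/NP  lex  "clearly"
[2,3] NP/N  lex  "that"
[3,4] PP\N  lex  "a"
[4,5] N\(PP\N)  lex  "here"
[3,5] N  <  k=4
[2,5] NP  >  k=3
[1,5] S\N  >  k=2
[0,5] S  <  k=1

[0,5] S   <
  [0,1] "city" : N
  [1,5] S\N   >
    [1,2] "clearly" : (S\N)/NP
    [2,5] NP   >
      [2,3] "that" : NP/N
      [3,5] N   <
        [3,4] "a" : PP\N
        [4,5] "here" : N\(PP\N)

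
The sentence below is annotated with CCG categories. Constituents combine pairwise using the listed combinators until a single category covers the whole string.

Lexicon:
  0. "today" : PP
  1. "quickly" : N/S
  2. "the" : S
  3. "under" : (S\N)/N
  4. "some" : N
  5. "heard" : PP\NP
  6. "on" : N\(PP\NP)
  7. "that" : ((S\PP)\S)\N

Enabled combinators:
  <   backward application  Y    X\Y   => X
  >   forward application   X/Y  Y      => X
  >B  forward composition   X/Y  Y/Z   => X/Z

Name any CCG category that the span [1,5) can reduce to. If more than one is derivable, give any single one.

S

[0,8] S   <
  [0,1] "today" : PP
  [1,8] S\PP   <
    [1,5] S   <
      [1,3] N   >
        [1,2] "quickly" : N/S
        [2,3] "the" : S
      [3,5] S\N   >
        [3,4] "under" : (S\N)/N
        [4,5] "some" : N
    [5,8] (S\PP)\S   <
      [5,7] N   <
        [5,6] "heard" : PP\NP
        [6,7] "on" : N\(PP\NP)
      [7,8] "that" : ((S\PP)\S)\N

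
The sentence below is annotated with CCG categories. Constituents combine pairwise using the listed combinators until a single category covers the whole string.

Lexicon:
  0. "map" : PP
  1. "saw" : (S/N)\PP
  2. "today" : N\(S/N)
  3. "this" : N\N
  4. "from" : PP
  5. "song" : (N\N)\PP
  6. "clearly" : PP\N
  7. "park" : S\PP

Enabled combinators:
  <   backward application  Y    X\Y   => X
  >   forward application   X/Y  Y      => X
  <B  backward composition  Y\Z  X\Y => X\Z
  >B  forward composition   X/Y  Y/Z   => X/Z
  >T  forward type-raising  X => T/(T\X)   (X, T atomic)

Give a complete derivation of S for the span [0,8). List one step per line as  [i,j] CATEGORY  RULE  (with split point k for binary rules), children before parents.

[0,8] S   <
  [0,3] N   >
    [0,1] N/(N\PP)   >T
      [0,1] "map" : PP
    [1,3] N\PP   <B
      [1,2] "saw" : (S/N)\PP
      [2,3] "today" : N\(S/N)
  [3,8] S\N   <B
    [3,6] N\N   <B
      [3,4] "this" : N\N
      [4,6] N\N   <
        [4,5] "from" : PP
        [5,6] "song" : (N\N)\PP
    [6,8] S\N   <B
      [6,7] "clearly" : PP\N
      [7,8] "park" : S\PP

[0,1] PP  lex  "map"
[0,1] N/(N\PP)  >T
[1,2] (S/N)\PP  lex  "saw"
[2,3] N\(S/N)  lex  "today"
[1,3] N\PP  <B  k=2
[0,3] N  >  k=1
[3,4] N\N  lex  "this"
[4,5] PP  lex  "from"
[5,6] (N\N)\PP  lex  "song"
[4,6] N\N  <  k=5
[3,6] N\N  <B  k=4
[6,7] PP\N  lex  "clearly"
[7,8] S\PP  lex  "park"
[6,8] S\N  <B  k=7
[3,8] S\N  <B  k=6
[0,8] S  <  k=3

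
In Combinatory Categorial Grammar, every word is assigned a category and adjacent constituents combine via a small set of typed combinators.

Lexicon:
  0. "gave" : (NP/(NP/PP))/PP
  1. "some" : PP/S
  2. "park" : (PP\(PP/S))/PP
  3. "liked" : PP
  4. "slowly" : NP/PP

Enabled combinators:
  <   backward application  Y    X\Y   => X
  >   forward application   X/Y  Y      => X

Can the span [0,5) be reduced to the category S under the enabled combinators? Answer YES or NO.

(NP/(NP/PP))/PP PP/S (PP\(PP/S))/PP PP NP/PP
CKY chart[0,5] = {NP}; S ∉ chart

NO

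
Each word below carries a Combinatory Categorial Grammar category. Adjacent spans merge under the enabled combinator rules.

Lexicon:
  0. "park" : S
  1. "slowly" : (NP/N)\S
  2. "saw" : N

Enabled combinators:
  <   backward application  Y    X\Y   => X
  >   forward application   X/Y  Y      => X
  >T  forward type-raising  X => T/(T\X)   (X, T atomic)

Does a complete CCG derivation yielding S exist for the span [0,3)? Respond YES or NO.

NO

S (NP/N)\S N
CKY chart[0,3] = {N/(N\NP), NP, NP/(NP\NP), PP/(PP\NP), S/(S\NP)}; S ∉ chart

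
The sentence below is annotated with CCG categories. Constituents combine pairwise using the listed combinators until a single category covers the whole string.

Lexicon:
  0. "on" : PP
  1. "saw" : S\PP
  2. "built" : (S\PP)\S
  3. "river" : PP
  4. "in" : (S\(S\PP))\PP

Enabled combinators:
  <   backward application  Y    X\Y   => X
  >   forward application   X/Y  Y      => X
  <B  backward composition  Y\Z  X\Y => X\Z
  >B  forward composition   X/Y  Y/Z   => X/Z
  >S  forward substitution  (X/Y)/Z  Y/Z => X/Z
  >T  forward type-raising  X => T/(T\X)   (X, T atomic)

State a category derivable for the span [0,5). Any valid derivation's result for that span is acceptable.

[0,5] S   <
  [0,3] S\PP   <
    [0,2] S   >
      [0,1] S/(S\PP)   >T
        [0,1] "on" : PP
      [1,2] "saw" : S\PP
    [2,3] "built" : (S\PP)\S
  [3,5] S\(S\PP)   <
    [3,4] "river" : PP
    [4,5] "in" : (S\(S\PP))\PP

S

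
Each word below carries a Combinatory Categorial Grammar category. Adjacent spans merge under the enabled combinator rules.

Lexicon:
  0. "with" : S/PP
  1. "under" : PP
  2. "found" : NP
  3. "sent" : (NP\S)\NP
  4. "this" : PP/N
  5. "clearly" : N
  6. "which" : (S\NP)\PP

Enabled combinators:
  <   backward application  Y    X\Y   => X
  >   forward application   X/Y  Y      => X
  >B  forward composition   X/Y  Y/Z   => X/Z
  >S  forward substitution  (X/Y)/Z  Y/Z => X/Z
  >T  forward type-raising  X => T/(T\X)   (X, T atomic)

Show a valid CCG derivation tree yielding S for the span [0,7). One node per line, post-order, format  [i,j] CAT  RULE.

[0,7] S   <
  [0,4] NP   <
    [0,2] S   >
      [0,1] "with" : S/PP
      [1,2] "under" : PP
    [2,4] NP\S   <
      [2,3] "found" : NP
      [3,4] "sent" : (NP\S)\NP
  [4,7] S\NP   <
    [4,6] PP   >
      [4,5] "this" : PP/N
      [5,6] "clearly" : N
    [6,7] "which" : (S\NP)\PP

[0,1] S/PP  lex  "with"
[1,2] PP  lex  "under"
[0,2] S  >  k=1
[2,3] NP  lex  "found"
[3,4] (NP\S)\NP  lex  "sent"
[2,4] NP\S  <  k=3
[0,4] NP  <  k=2
[4,5] PP/N  lex  "this"
[5,6] N  lex  "clearly"
[4,6] PP  >  k=5
[6,7] (S\NP)\PP  lex  "which"
[4,7] S\NP  <  k=6
[0,7] S  <  k=4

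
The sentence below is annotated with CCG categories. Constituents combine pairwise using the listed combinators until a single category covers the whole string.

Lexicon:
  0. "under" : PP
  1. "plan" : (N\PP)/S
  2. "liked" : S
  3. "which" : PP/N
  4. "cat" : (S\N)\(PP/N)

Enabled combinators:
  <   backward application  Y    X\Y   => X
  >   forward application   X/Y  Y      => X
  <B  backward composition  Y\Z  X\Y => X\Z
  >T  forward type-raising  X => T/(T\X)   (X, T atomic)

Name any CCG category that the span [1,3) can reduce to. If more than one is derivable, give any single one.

[0,5] S   >
  [0,1] S/(S\PP)   >T
    [0,1] "under" : PP
  [1,5] S\PP   <B
    [1,3] N\PP   >
      [1,2] "plan" : (N\PP)/S
      [2,3] "liked" : S
    [3,5] S\N   <
      [3,4] "which" : PP/N
      [4,5] "cat" : (S\N)\(PP/N)

N\PP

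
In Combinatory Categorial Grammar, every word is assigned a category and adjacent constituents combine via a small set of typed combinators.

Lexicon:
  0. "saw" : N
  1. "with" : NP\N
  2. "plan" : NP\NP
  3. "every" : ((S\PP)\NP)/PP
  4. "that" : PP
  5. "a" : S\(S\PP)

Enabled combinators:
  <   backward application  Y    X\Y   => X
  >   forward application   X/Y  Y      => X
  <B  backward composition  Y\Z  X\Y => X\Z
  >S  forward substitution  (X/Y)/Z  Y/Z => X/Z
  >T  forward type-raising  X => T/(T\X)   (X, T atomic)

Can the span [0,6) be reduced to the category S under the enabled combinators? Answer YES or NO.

[0,6] S   <
  [0,5] S\PP   <
    [0,3] NP   <
      [0,1] "saw" : N
      [1,3] NP\N   <B
        [1,2] "with" : NP\N
        [2,3] "plan" : NP\NP
    [3,5] (S\PP)\NP   >
      [3,4] "every" : ((S\PP)\NP)/PP
      [4,5] "that" : PP
  [5,6] "a" : S\(S\PP)

YES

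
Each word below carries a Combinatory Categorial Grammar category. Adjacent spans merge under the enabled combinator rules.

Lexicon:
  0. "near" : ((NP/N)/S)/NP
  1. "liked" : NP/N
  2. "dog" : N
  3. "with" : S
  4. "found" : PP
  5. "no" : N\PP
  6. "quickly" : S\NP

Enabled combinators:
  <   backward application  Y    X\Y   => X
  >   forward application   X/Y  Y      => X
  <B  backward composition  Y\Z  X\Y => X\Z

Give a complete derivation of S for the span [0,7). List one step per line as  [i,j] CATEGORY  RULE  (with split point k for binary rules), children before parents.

[0,7] S   <
  [0,6] NP   >
    [0,4] NP/N   >
      [0,3] (NP/N)/S   >
        [0,1] "near" : ((NP/N)/S)/NP
        [1,3] NP   >
          [1,2] "liked" : NP/N
          [2,3] "dog" : N
      [3,4] "with" : S
    [4,6] N   <
      [4,5] "found" : PP
      [5,6] "no" : N\PP
  [6,7] "quickly" : S\NP

[0,1] ((NP/N)/S)/NP  lex  "near"
[1,2] NP/N  lex  "liked"
[2,3] N  lex  "dog"
[1,3] NP  >  k=2
[0,3] (NP/N)/S  >  k=1
[3,4] S  lex  "with"
[0,4] NP/N  >  k=3
[4,5] PP  lex  "found"
[5,6] N\PP  lex  "no"
[4,6] N  <  k=5
[0,6] NP  >  k=4
[6,7] S\NP  lex  "quickly"
[0,7] S  <  k=6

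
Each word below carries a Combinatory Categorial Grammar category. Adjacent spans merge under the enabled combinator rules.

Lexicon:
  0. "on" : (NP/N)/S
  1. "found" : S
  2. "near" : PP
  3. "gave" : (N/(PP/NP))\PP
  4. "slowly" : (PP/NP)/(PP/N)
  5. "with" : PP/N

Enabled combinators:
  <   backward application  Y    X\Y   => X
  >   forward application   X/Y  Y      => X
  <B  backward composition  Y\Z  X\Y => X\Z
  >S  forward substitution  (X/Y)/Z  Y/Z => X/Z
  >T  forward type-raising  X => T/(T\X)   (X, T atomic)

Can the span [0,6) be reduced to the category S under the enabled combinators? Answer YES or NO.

NO

(NP/N)/S S PP (N/(PP/NP))\PP (PP/NP)/(PP/N) PP/N
CKY chart[0,6] = {N/(N\NP), NP, NP/(NP\NP), PP/(PP\NP), S/(S\NP)}; S ∉ chart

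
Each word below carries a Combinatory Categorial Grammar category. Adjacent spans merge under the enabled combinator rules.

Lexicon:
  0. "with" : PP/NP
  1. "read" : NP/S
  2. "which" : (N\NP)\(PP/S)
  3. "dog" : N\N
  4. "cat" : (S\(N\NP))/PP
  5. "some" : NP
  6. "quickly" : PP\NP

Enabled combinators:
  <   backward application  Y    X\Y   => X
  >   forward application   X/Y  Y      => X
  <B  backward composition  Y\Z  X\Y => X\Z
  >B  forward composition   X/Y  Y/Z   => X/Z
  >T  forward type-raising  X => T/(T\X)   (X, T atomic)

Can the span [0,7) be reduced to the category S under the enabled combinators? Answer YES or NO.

YES

[0,7] S   <
  [0,4] N\NP   <B
    [0,3] N\NP   <
      [0,2] PP/S   >B
        [0,1] "with" : PP/NP
        [1,2] "read" : NP/S
      [2,3] "which" : (N\NP)\(PP/S)
    [3,4] "dog" : N\N
  [4,7] S\(N\NP)   >
    [4,5] "cat" : (S\(N\NP))/PP
    [5,7] PP   <
      [5,6] "some" : NP
      [6,7] "quickly" : PP\NP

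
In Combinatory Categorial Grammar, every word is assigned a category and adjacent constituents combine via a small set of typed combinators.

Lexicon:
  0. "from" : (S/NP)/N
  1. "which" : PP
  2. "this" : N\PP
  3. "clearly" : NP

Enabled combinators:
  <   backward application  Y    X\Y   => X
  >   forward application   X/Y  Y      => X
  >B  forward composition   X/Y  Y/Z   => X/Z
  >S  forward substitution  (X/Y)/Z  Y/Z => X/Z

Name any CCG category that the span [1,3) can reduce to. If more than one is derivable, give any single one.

N

[0,4] S   >
  [0,3] S/NP   >
    [0,1] "from" : (S/NP)/N
    [1,3] N   <
      [1,2] "which" : PP
      [2,3] "this" : N\PP
  [3,4] "clearly" : NP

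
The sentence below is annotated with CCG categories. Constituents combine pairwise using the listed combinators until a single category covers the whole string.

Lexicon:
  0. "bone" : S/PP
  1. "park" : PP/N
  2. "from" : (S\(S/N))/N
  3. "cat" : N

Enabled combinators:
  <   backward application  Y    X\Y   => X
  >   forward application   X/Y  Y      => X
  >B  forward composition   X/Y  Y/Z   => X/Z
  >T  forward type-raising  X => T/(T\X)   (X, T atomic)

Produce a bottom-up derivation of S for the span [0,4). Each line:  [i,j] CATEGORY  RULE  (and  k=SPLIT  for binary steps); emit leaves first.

[0,1] S/PP  lex  "bone"
[1,2] PP/N  lex  "park"
[0,2] S/N  >B  k=1
[2,3] (S\(S/N))/N  lex  "from"
[3,4] N  lex  "cat"
[2,4] S\(S/N)  >  k=3
[0,4] S  <  k=2

[0,4] S   <
  [0,2] S/N   >B
    [0,1] "bone" : S/PP
    [1,2] "park" : PP/N
  [2,4] S\(S/N)   >
    [2,3] "from" : (S\(S/N))/N
    [3,4] "cat" : N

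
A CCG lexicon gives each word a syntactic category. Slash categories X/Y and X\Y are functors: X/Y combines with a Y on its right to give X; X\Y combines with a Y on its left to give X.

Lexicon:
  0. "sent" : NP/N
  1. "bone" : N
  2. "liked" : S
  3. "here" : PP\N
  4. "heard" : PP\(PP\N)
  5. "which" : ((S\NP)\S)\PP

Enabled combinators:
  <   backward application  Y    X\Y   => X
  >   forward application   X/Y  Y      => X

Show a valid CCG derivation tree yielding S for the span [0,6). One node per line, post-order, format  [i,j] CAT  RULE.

[0,6] S   <
  [0,2] NP   >
    [0,1] "sent" : NP/N
    [1,2] "bone" : N
  [2,6] S\NP   <
    [2,3] "liked" : S
    [3,6] (S\NP)\S   <
      [3,5] PP   <
        [3,4] "here" : PP\N
        [4,5] "heard" : PP\(PP\N)
      [5,6] "which" : ((S\NP)\S)\PP

[0,1] NP/N  lex  "sent"
[1,2] N  lex  "bone"
[0,2] NP  >  k=1
[2,3] S  lex  "liked"
[3,4] PP\N  lex  "here"
[4,5] PP\(PP\N)  lex  "heard"
[3,5] PP  <  k=4
[5,6] ((S\NP)\S)\PP  lex  "which"
[3,6] (S\NP)\S  <  k=5
[2,6] S\NP  <  k=3
[0,6] S  <  k=2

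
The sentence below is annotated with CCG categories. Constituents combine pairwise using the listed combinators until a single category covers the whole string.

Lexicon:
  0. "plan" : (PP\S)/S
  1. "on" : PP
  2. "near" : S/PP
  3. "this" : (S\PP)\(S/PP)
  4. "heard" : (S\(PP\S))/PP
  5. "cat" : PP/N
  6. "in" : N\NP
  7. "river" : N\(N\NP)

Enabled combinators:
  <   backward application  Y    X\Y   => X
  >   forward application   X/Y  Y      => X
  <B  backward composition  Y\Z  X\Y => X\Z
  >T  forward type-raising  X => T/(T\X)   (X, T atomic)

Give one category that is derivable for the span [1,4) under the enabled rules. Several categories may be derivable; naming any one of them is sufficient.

[0,8] S   <
  [0,4] PP\S   >
    [0,1] "plan" : (PP\S)/S
    [1,4] S   <
      [1,2] "on" : PP
      [2,4] S\PP   <
        [2,3] "near" : S/PP
        [3,4] "this" : (S\PP)\(S/PP)
  [4,8] S\(PP\S)   >
    [4,5] "heard" : (S\(PP\S))/PP
    [5,8] PP   >
      [5,6] "cat" : PP/N
      [6,8] N   <
        [6,7] "in" : N\NP
        [7,8] "river" : N\(N\NP)

S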